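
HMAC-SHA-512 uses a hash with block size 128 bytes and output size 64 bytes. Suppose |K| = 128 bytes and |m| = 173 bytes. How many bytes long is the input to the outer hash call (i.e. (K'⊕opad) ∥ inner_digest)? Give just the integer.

192

Key is 128 ≤ 128 bytes, zero-padded: |K'| = 128.
Outer input = (K'⊕opad) ∥ H(inner) → 128 + 64 = 192 bytes.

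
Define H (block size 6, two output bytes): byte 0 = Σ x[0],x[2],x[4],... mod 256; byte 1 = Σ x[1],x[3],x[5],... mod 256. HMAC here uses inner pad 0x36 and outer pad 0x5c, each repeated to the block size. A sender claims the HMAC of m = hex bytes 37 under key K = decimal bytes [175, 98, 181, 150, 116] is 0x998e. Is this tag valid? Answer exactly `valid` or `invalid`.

Key decimal bytes [175, 98, 181, 150, 116] = af 62 b5 96 74 is 5 bytes ≤ B = 6; zero-pad to 6 bytes: K' = af 62 b5 96 74 00.
K' ⊕ ipad = 99 54 83 a0 42 36; K' ⊕ opad = f3 3e e9 ca 28 5c.
Inner hash: even-index sum = 405 mod 256 = 149; odd-index sum = 298 mod 256 = 42 → 95 2a.
Outer hash (recomputed tag): even-index sum = 665 mod 256 = 153; odd-index sum = 398 mod 256 = 142 → 99 8e.
Recomputed tag = 998e; claimed = 998e → match.

valid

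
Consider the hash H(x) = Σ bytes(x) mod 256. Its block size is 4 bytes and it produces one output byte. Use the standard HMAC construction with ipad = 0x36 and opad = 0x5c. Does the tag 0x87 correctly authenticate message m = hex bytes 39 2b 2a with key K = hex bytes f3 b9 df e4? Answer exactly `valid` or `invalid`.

Key hex bytes f3 b9 df e4 is exactly B = 4 bytes: K' = f3 b9 df e4.
K' ⊕ ipad = c5 8f e9 d2; K' ⊕ opad = af e5 83 b8.
Inner hash: sum = 197+143+233+210+57+43+42 = 925; mod 256 = 157 → 9d.
Outer hash (recomputed tag): sum = 175+229+131+184+157 = 876; mod 256 = 108 → 6c.
Recomputed tag = 6c; claimed = 87 → mismatch.

invalid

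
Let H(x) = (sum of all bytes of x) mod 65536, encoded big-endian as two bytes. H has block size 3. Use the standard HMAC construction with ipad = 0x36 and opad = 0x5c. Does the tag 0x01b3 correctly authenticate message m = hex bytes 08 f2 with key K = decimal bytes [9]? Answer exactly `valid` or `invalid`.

valid

Key decimal bytes [9] = 09 is 1 byte ≤ B = 3; zero-pad to 3 bytes: K' = 09 00 00.
K' ⊕ ipad = 3f 36 36; K' ⊕ opad = 55 5c 5c.
Inner hash: sum = 63+54+54+8+242 = 421 → 01 a5.
Outer hash (recomputed tag): sum = 85+92+92+1+165 = 435 → 01 b3.
Recomputed tag = 01b3; claimed = 01b3 → match.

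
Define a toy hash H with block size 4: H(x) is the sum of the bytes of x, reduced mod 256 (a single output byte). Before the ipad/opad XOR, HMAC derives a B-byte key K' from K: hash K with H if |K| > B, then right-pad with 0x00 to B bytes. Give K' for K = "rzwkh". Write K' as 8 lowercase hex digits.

|K| = 5 > B = 4, so first hash the key.
H(K): sum = 114+122+119+107+104 = 566; mod 256 = 54 → 36.
Zero-pad H(K) = 36 to 4 bytes: K' = 36 00 00 00.

36000000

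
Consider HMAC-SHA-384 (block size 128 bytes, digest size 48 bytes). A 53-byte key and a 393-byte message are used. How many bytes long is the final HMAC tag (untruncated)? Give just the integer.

The tag is one SHA-384 digest: 48 bytes.

48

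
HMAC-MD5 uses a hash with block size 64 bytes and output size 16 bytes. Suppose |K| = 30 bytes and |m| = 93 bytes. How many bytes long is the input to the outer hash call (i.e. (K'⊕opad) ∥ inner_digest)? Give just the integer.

80

Key is 30 ≤ 64 bytes, zero-padded: |K'| = 64.
Outer input = (K'⊕opad) ∥ H(inner) → 64 + 16 = 80 bytes.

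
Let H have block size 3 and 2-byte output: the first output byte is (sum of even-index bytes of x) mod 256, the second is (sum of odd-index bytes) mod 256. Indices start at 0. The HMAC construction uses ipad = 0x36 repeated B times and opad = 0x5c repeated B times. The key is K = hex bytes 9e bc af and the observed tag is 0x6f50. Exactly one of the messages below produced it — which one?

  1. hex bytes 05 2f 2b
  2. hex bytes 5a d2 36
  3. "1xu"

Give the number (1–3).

1

Key hex bytes 9e bc af is exactly B = 3 bytes: K' = 9e bc af.
K' ⊕ ipad = a8 8a 99; K' ⊕ opad = c2 e0 f3.
m1: inner = H(a8 8a 99 05 2f 2b) = 70 ba; tag = H(c2 e0 f3 70 ba) = 6f50 ← matches
m2: inner = H(a8 8a 99 5a d2 36) = 13 1a; tag = H(c2 e0 f3 13 1a) = cff3
m3: inner = H(a8 8a 99 31 78 75) = b9 30; tag = H(c2 e0 f3 b9 30) = e599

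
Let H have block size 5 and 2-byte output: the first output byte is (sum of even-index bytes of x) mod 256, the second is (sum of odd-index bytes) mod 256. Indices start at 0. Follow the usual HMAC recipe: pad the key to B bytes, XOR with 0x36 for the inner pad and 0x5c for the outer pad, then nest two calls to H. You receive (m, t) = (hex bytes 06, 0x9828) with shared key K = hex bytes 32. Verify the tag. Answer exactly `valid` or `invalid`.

valid

Key hex bytes 32 is 1 byte ≤ B = 5; zero-pad to 5 bytes: K' = 32 00 00 00 00.
K' ⊕ ipad = 04 36 36 36 36; K' ⊕ opad = 6e 5c 5c 5c 5c.
Inner hash: even-index sum = 112 mod 256 = 112; odd-index sum = 114 mod 256 = 114 → 70 72.
Outer hash (recomputed tag): even-index sum = 408 mod 256 = 152; odd-index sum = 296 mod 256 = 40 → 98 28.
Recomputed tag = 9828; claimed = 9828 → match.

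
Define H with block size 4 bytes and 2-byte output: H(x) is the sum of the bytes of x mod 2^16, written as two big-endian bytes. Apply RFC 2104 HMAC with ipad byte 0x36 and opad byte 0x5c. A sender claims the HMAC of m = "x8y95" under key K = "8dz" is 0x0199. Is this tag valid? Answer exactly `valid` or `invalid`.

valid

Key "8dz" = 38 64 7a is 3 bytes ≤ B = 4; zero-pad to 4 bytes: K' = 38 64 7a 00.
K' ⊕ ipad = 0e 52 4c 36; K' ⊕ opad = 64 38 26 5c.
Inner hash: sum = 14+82+76+54+120+56+121+57+53 = 633 → 02 79.
Outer hash (recomputed tag): sum = 100+56+38+92+2+121 = 409 → 01 99.
Recomputed tag = 0199; claimed = 0199 → match.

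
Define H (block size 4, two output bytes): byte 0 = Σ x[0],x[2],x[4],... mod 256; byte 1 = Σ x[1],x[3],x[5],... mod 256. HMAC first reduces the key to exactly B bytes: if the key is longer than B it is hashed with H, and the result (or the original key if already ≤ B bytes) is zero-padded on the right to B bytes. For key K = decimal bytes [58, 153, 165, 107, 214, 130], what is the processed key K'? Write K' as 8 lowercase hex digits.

|K| = 6 > B = 4, so first hash the key.
H(K): even-index sum = 437 mod 256 = 181; odd-index sum = 390 mod 256 = 134 → b5 86.
Zero-pad H(K) = b5 86 to 4 bytes: K' = b5 86 00 00.

b5860000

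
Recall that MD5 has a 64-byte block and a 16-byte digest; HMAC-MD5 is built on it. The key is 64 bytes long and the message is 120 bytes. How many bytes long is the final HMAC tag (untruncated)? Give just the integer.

16

The tag is one MD5 digest: 16 bytes.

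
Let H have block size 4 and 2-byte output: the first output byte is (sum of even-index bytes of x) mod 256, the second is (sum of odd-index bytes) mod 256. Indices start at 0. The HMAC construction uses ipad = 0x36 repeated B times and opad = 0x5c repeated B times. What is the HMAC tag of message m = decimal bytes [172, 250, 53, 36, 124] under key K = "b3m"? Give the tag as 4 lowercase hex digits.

Key "b3m" = 62 33 6d is 3 bytes ≤ B = 4; zero-pad to 4 bytes: K' = 62 33 6d 00.
K' ⊕ ipad = 54 05 5b 36.  K' ⊕ opad = 3e 6f 31 5c.
Inner input = (K'⊕ipad) ∥ m = 54 05 5b 36 ∥ ac fa 35 24 7c.
Inner hash: even-index sum = 524 mod 256 = 12; odd-index sum = 345 mod 256 = 89 → 0c 59.
Outer input = (K'⊕opad) ∥ inner = 3e 6f 31 5c ∥ 0c 59.
Outer hash (tag): even-index sum = 123 mod 256 = 123; odd-index sum = 292 mod 256 = 36 → 7b 24.

7b24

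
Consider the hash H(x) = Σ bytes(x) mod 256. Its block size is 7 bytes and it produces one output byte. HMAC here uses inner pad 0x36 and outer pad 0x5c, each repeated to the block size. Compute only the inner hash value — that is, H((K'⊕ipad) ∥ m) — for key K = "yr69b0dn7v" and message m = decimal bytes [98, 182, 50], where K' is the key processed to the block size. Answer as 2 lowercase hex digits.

eb

Key "yr69b0dn7v" = 79 72 36 39 62 30 64 6e 37 76 is 10 bytes > B = 7, so hash it first: H(key) = 6b, then zero-pad to 7 bytes: K' = 6b 00 00 00 00 00 00.
K' ⊕ ipad = 5d 36 36 36 36 36 36.
Inner input = 5d 36 36 36 36 36 36 ∥ 62 b6 32.
Inner hash: sum = 93+54+54+54+54+54+54+98+182+50 = 747; mod 256 = 235 → eb.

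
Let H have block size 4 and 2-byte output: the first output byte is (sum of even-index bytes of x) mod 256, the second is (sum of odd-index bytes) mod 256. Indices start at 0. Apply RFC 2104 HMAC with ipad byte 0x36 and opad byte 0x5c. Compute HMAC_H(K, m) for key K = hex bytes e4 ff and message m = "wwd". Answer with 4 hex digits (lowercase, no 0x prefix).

f775

Key hex bytes e4 ff is 2 bytes ≤ B = 4; zero-pad to 4 bytes: K' = e4 ff 00 00.
K' ⊕ ipad = d2 c9 36 36.  K' ⊕ opad = b8 a3 5c 5c.
Inner input = (K'⊕ipad) ∥ m = d2 c9 36 36 ∥ 77 77 64.
Inner hash: even-index sum = 483 mod 256 = 227; odd-index sum = 374 mod 256 = 118 → e3 76.
Outer input = (K'⊕opad) ∥ inner = b8 a3 5c 5c ∥ e3 76.
Outer hash (tag): even-index sum = 503 mod 256 = 247; odd-index sum = 373 mod 256 = 117 → f7 75.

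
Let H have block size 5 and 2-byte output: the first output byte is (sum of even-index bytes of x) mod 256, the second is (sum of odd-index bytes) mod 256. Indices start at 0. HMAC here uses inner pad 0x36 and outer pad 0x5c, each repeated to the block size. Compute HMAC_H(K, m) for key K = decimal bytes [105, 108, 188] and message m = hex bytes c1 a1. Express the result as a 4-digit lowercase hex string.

Key decimal bytes [105, 108, 188] = 69 6c bc is 3 bytes ≤ B = 5; zero-pad to 5 bytes: K' = 69 6c bc 00 00.
K' ⊕ ipad = 5f 5a 8a 36 36.  K' ⊕ opad = 35 30 e0 5c 5c.
Inner input = (K'⊕ipad) ∥ m = 5f 5a 8a 36 36 ∥ c1 a1.
Inner hash: even-index sum = 448 mod 256 = 192; odd-index sum = 337 mod 256 = 81 → c0 51.
Outer input = (K'⊕opad) ∥ inner = 35 30 e0 5c 5c ∥ c0 51.
Outer hash (tag): even-index sum = 450 mod 256 = 194; odd-index sum = 332 mod 256 = 76 → c2 4c.

c24c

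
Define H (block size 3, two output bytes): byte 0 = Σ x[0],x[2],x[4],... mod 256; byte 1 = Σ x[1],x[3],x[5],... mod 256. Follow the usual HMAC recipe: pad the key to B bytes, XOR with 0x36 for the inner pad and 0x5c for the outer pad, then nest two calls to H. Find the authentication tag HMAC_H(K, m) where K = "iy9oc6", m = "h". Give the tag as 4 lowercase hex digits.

Key "iy9oc6" = 69 79 39 6f 63 36 is 6 bytes > B = 3, so hash it first: H(key) = 05 1e, then zero-pad to 3 bytes: K' = 05 1e 00.
K' ⊕ ipad = 33 28 36.  K' ⊕ opad = 59 42 5c.
Inner input = (K'⊕ipad) ∥ m = 33 28 36 ∥ 68.
Inner hash: even-index sum = 105 mod 256 = 105; odd-index sum = 144 mod 256 = 144 → 69 90.
Outer input = (K'⊕opad) ∥ inner = 59 42 5c ∥ 69 90.
Outer hash (tag): even-index sum = 325 mod 256 = 69; odd-index sum = 171 mod 256 = 171 → 45 ab.

45ab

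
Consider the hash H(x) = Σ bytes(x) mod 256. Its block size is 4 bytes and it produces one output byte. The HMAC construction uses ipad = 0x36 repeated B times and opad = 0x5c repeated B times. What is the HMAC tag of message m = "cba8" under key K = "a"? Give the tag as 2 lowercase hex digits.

Key "a" = 61 is 1 byte ≤ B = 4; zero-pad to 4 bytes: K' = 61 00 00 00.
K' ⊕ ipad = 57 36 36 36.  K' ⊕ opad = 3d 5c 5c 5c.
Inner input = (K'⊕ipad) ∥ m = 57 36 36 36 ∥ 63 62 61 38.
Inner hash: sum = 87+54+54+54+99+98+97+56 = 599; mod 256 = 87 → 57.
Outer input = (K'⊕opad) ∥ inner = 3d 5c 5c 5c ∥ 57.
Outer hash (tag): sum = 61+92+92+92+87 = 424; mod 256 = 168 → a8.

a8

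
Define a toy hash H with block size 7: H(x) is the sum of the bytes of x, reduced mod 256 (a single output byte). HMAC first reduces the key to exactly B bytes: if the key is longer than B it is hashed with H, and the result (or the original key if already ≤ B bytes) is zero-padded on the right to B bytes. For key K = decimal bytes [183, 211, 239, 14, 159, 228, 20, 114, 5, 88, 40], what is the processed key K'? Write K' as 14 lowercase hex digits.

|K| = 11 > B = 7, so first hash the key.
H(K): sum = 183+211+239+14+159+228+20+114+5+88+40 = 1301; mod 256 = 21 → 15.
Zero-pad H(K) = 15 to 7 bytes: K' = 15 00 00 00 00 00 00.

15000000000000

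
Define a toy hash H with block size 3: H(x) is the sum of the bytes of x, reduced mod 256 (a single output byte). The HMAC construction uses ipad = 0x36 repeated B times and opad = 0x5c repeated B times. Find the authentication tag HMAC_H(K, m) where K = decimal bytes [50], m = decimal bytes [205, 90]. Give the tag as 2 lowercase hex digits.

Key decimal bytes [50] = 32 is 1 byte ≤ B = 3; zero-pad to 3 bytes: K' = 32 00 00.
K' ⊕ ipad = 04 36 36.  K' ⊕ opad = 6e 5c 5c.
Inner input = (K'⊕ipad) ∥ m = 04 36 36 ∥ cd 5a.
Inner hash: sum = 4+54+54+205+90 = 407; mod 256 = 151 → 97.
Outer input = (K'⊕opad) ∥ inner = 6e 5c 5c ∥ 97.
Outer hash (tag): sum = 110+92+92+151 = 445; mod 256 = 189 → bd.

bd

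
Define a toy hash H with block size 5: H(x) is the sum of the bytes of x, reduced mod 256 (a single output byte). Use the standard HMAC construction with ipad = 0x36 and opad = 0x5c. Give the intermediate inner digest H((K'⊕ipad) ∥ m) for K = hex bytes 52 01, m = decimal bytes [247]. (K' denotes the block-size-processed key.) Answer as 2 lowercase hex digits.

34

Key hex bytes 52 01 is 2 bytes ≤ B = 5; zero-pad to 5 bytes: K' = 52 01 00 00 00.
K' ⊕ ipad = 64 37 36 36 36.
Inner input = 64 37 36 36 36 ∥ f7.
Inner hash: sum = 100+55+54+54+54+247 = 564; mod 256 = 52 → 34.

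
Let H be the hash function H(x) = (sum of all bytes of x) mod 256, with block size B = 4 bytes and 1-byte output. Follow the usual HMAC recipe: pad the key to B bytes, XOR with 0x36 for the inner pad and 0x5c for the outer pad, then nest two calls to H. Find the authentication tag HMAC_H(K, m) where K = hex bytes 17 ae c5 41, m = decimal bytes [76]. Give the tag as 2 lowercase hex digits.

62

Key hex bytes 17 ae c5 41 is exactly B = 4 bytes: K' = 17 ae c5 41.
K' ⊕ ipad = 21 98 f3 77.  K' ⊕ opad = 4b f2 99 1d.
Inner input = (K'⊕ipad) ∥ m = 21 98 f3 77 ∥ 4c.
Inner hash: sum = 33+152+243+119+76 = 623; mod 256 = 111 → 6f.
Outer input = (K'⊕opad) ∥ inner = 4b f2 99 1d ∥ 6f.
Outer hash (tag): sum = 75+242+153+29+111 = 610; mod 256 = 98 → 62.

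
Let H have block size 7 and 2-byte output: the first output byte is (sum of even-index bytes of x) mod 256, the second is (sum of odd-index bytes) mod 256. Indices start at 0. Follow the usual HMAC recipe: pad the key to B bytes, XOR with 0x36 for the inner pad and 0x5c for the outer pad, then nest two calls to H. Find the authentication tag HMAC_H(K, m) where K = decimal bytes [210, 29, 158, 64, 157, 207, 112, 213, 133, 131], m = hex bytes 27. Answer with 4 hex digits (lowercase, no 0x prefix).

b766

Key decimal bytes [210, 29, 158, 64, 157, 207, 112, 213, 133, 131] = d2 1d 9e 40 9d cf 70 d5 85 83 is 10 bytes > B = 7, so hash it first: H(key) = 02 84, then zero-pad to 7 bytes: K' = 02 84 00 00 00 00 00.
K' ⊕ ipad = 34 b2 36 36 36 36 36.  K' ⊕ opad = 5e d8 5c 5c 5c 5c 5c.
Inner input = (K'⊕ipad) ∥ m = 34 b2 36 36 36 36 36 ∥ 27.
Inner hash: even-index sum = 214 mod 256 = 214; odd-index sum = 325 mod 256 = 69 → d6 45.
Outer input = (K'⊕opad) ∥ inner = 5e d8 5c 5c 5c 5c 5c ∥ d6 45.
Outer hash (tag): even-index sum = 439 mod 256 = 183; odd-index sum = 614 mod 256 = 102 → b7 66.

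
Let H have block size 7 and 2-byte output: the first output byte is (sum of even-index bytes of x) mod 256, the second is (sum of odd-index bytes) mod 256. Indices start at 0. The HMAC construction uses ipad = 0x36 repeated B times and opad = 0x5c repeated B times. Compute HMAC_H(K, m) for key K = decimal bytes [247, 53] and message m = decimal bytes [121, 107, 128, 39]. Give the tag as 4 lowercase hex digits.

2716

Key decimal bytes [247, 53] = f7 35 is 2 bytes ≤ B = 7; zero-pad to 7 bytes: K' = f7 35 00 00 00 00 00.
K' ⊕ ipad = c1 03 36 36 36 36 36.  K' ⊕ opad = ab 69 5c 5c 5c 5c 5c.
Inner input = (K'⊕ipad) ∥ m = c1 03 36 36 36 36 36 ∥ 79 6b 80 27.
Inner hash: even-index sum = 501 mod 256 = 245; odd-index sum = 360 mod 256 = 104 → f5 68.
Outer input = (K'⊕opad) ∥ inner = ab 69 5c 5c 5c 5c 5c ∥ f5 68.
Outer hash (tag): even-index sum = 551 mod 256 = 39; odd-index sum = 534 mod 256 = 22 → 27 16.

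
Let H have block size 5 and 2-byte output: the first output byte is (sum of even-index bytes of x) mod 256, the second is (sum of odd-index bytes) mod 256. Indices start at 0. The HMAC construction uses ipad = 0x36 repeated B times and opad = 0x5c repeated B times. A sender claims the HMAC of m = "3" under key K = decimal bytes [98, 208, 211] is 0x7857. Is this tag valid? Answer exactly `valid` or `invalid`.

valid

Key decimal bytes [98, 208, 211] = 62 d0 d3 is 3 bytes ≤ B = 5; zero-pad to 5 bytes: K' = 62 d0 d3 00 00.
K' ⊕ ipad = 54 e6 e5 36 36; K' ⊕ opad = 3e 8c 8f 5c 5c.
Inner hash: even-index sum = 367 mod 256 = 111; odd-index sum = 335 mod 256 = 79 → 6f 4f.
Outer hash (recomputed tag): even-index sum = 376 mod 256 = 120; odd-index sum = 343 mod 256 = 87 → 78 57.
Recomputed tag = 7857; claimed = 7857 → match.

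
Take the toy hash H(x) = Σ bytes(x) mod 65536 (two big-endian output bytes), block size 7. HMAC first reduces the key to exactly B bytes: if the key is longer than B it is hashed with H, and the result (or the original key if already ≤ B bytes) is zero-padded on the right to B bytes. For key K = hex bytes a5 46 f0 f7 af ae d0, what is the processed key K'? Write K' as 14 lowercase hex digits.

Key hex bytes a5 46 f0 f7 af ae d0 is exactly B = 7 bytes: K' = a5 46 f0 f7 af ae d0.

a546f0f7afaed0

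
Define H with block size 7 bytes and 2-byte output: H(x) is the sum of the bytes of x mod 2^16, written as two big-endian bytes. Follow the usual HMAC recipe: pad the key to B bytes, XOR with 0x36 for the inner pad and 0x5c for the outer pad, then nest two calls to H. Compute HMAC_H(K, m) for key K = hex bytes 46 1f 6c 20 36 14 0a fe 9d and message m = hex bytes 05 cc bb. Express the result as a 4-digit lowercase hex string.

Key hex bytes 46 1f 6c 20 36 14 0a fe 9d is 9 bytes > B = 7, so hash it first: H(key) = 02 e0, then zero-pad to 7 bytes: K' = 02 e0 00 00 00 00 00.
K' ⊕ ipad = 34 d6 36 36 36 36 36.  K' ⊕ opad = 5e bc 5c 5c 5c 5c 5c.
Inner input = (K'⊕ipad) ∥ m = 34 d6 36 36 36 36 36 ∥ 05 cc bb.
Inner hash: sum = 52+214+54+54+54+54+54+5+204+187 = 932 → 03 a4.
Outer input = (K'⊕opad) ∥ inner = 5e bc 5c 5c 5c 5c 5c ∥ 03 a4.
Outer hash (tag): sum = 94+188+92+92+92+92+92+3+164 = 909 → 03 8d.

038d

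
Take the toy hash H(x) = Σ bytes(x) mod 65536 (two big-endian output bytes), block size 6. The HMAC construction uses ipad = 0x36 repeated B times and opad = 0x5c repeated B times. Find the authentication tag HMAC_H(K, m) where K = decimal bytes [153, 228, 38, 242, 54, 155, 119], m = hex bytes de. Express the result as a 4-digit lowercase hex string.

Key decimal bytes [153, 228, 38, 242, 54, 155, 119] = 99 e4 26 f2 36 9b 77 is 7 bytes > B = 6, so hash it first: H(key) = 03 dd, then zero-pad to 6 bytes: K' = 03 dd 00 00 00 00.
K' ⊕ ipad = 35 eb 36 36 36 36.  K' ⊕ opad = 5f 81 5c 5c 5c 5c.
Inner input = (K'⊕ipad) ∥ m = 35 eb 36 36 36 36 ∥ de.
Inner hash: sum = 53+235+54+54+54+54+222 = 726 → 02 d6.
Outer input = (K'⊕opad) ∥ inner = 5f 81 5c 5c 5c 5c ∥ 02 d6.
Outer hash (tag): sum = 95+129+92+92+92+92+2+214 = 808 → 03 28.

0328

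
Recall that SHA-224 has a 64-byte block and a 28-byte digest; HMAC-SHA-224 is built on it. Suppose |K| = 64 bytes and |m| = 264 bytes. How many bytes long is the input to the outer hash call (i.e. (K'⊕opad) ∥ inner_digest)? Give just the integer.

92

Key is 64 ≤ 64 bytes, zero-padded: |K'| = 64.
Outer input = (K'⊕opad) ∥ H(inner) → 64 + 28 = 92 bytes.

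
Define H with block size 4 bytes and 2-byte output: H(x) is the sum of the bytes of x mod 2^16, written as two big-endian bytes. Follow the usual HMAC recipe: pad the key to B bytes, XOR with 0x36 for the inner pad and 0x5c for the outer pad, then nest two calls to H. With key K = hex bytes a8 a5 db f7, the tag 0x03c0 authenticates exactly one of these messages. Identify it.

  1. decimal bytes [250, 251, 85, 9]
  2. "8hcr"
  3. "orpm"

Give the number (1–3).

Key hex bytes a8 a5 db f7 is exactly B = 4 bytes: K' = a8 a5 db f7.
K' ⊕ ipad = 9e 93 ed c1; K' ⊕ opad = f4 f9 87 ab.
m1: inner = H(9e 93 ed c1 fa fb 55 09) = 05 32; tag = H(f4 f9 87 ab 05 32) = 0356
m2: inner = H(9e 93 ed c1 38 68 63 72) = 04 54; tag = H(f4 f9 87 ab 04 54) = 0377
m3: inner = H(9e 93 ed c1 6f 72 70 6d) = 04 9d; tag = H(f4 f9 87 ab 04 9d) = 03c0 ← matches

3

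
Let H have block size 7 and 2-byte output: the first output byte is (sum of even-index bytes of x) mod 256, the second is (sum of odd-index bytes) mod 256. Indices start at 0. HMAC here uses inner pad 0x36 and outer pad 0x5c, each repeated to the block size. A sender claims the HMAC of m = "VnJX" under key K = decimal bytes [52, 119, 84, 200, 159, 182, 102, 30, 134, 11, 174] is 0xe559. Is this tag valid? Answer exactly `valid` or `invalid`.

Key decimal bytes [52, 119, 84, 200, 159, 182, 102, 30, 134, 11, 174] = 34 77 54 c8 9f b6 66 1e 86 0b ae is 11 bytes > B = 7, so hash it first: H(key) = c1 1e, then zero-pad to 7 bytes: K' = c1 1e 00 00 00 00 00.
K' ⊕ ipad = f7 28 36 36 36 36 36; K' ⊕ opad = 9d 42 5c 5c 5c 5c 5c.
Inner hash: even-index sum = 607 mod 256 = 95; odd-index sum = 308 mod 256 = 52 → 5f 34.
Outer hash (recomputed tag): even-index sum = 485 mod 256 = 229; odd-index sum = 345 mod 256 = 89 → e5 59.
Recomputed tag = e559; claimed = e559 → match.

valid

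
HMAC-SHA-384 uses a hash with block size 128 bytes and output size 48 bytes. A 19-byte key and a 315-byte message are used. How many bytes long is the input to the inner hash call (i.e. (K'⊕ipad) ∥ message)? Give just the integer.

443

Key is 19 ≤ 128 bytes, zero-padded: |K'| = 128.
Inner input = (K'⊕ipad) ∥ m → 128 + 315 = 443 bytes.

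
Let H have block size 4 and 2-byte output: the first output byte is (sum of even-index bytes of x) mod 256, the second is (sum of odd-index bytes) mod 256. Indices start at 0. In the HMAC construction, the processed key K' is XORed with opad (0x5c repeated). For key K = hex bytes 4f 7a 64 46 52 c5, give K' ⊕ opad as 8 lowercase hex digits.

Key hex bytes 4f 7a 64 46 52 c5 is 6 bytes > B = 4, so hash it first: H(key) = 05 85, then zero-pad to 4 bytes: K' = 05 85 00 00.
XOR each byte with 0x5c: 05⊕5c=59, 85⊕5c=d9, 00⊕5c=5c, 00⊕5c=5c.

59d95c5c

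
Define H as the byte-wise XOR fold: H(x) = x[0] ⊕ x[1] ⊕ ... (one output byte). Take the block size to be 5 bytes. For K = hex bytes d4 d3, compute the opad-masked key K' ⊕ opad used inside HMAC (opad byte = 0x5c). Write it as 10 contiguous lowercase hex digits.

888f5c5c5c

Key hex bytes d4 d3 is 2 bytes ≤ B = 5; zero-pad to 5 bytes: K' = d4 d3 00 00 00.
XOR each byte with 0x5c: d4⊕5c=88, d3⊕5c=8f, 00⊕5c=5c, 00⊕5c=5c, 00⊕5c=5c.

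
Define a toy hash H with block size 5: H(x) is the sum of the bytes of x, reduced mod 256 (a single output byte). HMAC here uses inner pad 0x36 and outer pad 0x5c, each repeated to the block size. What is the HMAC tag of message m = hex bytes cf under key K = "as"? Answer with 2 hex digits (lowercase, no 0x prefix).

Key "as" = 61 73 is 2 bytes ≤ B = 5; zero-pad to 5 bytes: K' = 61 73 00 00 00.
K' ⊕ ipad = 57 45 36 36 36.  K' ⊕ opad = 3d 2f 5c 5c 5c.
Inner input = (K'⊕ipad) ∥ m = 57 45 36 36 36 ∥ cf.
Inner hash: sum = 87+69+54+54+54+207 = 525; mod 256 = 13 → 0d.
Outer input = (K'⊕opad) ∥ inner = 3d 2f 5c 5c 5c ∥ 0d.
Outer hash (tag): sum = 61+47+92+92+92+13 = 397; mod 256 = 141 → 8d.

8d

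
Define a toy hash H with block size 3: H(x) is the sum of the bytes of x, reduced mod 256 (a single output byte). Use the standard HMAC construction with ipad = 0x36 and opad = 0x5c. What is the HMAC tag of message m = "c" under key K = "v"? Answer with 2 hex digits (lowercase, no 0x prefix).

Key "v" = 76 is 1 byte ≤ B = 3; zero-pad to 3 bytes: K' = 76 00 00.
K' ⊕ ipad = 40 36 36.  K' ⊕ opad = 2a 5c 5c.
Inner input = (K'⊕ipad) ∥ m = 40 36 36 ∥ 63.
Inner hash: sum = 64+54+54+99 = 271; mod 256 = 15 → 0f.
Outer input = (K'⊕opad) ∥ inner = 2a 5c 5c ∥ 0f.
Outer hash (tag): sum = 42+92+92+15 = 241 → f1.

f1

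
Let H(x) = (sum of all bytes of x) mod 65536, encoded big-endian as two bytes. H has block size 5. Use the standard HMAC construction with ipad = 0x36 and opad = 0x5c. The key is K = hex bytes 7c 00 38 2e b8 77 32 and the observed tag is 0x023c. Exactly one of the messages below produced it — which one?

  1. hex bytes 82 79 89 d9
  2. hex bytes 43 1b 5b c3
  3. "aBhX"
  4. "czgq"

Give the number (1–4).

1

Key hex bytes 7c 00 38 2e b8 77 32 is 7 bytes > B = 5, so hash it first: H(key) = 02 43, then zero-pad to 5 bytes: K' = 02 43 00 00 00.
K' ⊕ ipad = 34 75 36 36 36; K' ⊕ opad = 5e 1f 5c 5c 5c.
m1: inner = H(34 75 36 36 36 82 79 89 d9) = 03 a8; tag = H(5e 1f 5c 5c 5c 03 a8) = 023c ← matches
m2: inner = H(34 75 36 36 36 43 1b 5b c3) = 02 c7; tag = H(5e 1f 5c 5c 5c 02 c7) = 025a
m3: inner = H(34 75 36 36 36 61 42 68 58) = 02 ae; tag = H(5e 1f 5c 5c 5c 02 ae) = 0241
m4: inner = H(34 75 36 36 36 63 7a 67 71) = 03 00; tag = H(5e 1f 5c 5c 5c 03 00) = 0194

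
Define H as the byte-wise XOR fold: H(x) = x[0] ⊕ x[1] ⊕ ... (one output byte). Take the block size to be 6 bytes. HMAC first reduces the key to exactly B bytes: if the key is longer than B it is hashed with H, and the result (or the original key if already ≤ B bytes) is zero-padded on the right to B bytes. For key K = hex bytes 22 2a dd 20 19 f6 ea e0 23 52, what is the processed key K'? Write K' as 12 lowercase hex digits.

610000000000

|K| = 10 > B = 6, so first hash the key.
H(K): XOR 22⊕2a⊕dd⊕20⊕19⊕f6⊕ea⊕e0⊕23⊕52 = 61.
Zero-pad H(K) = 61 to 6 bytes: K' = 61 00 00 00 00 00.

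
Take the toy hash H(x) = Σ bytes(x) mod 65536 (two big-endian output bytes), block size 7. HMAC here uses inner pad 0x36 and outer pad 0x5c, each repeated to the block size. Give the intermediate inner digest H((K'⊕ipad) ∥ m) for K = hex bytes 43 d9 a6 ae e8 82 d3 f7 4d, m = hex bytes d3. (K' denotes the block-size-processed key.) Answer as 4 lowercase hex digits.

02db

Key hex bytes 43 d9 a6 ae e8 82 d3 f7 4d is 9 bytes > B = 7, so hash it first: H(key) = 05 f1, then zero-pad to 7 bytes: K' = 05 f1 00 00 00 00 00.
K' ⊕ ipad = 33 c7 36 36 36 36 36.
Inner input = 33 c7 36 36 36 36 36 ∥ d3.
Inner hash: sum = 51+199+54+54+54+54+54+211 = 731 → 02 db.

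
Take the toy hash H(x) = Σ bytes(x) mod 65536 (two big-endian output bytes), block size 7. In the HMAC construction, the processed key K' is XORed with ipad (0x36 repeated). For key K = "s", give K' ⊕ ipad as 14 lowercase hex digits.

45363636363636

Key "s" = 73 is 1 byte ≤ B = 7; zero-pad to 7 bytes: K' = 73 00 00 00 00 00 00.
XOR each byte with 0x36: 73⊕36=45, 00⊕36=36, 00⊕36=36, 00⊕36=36, 00⊕36=36, 00⊕36=36, 00⊕36=36.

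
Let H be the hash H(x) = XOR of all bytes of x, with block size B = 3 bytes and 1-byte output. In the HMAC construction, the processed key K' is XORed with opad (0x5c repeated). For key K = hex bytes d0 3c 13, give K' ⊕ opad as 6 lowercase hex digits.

Key hex bytes d0 3c 13 is exactly B = 3 bytes: K' = d0 3c 13.
XOR each byte with 0x5c: d0⊕5c=8c, 3c⊕5c=60, 13⊕5c=4f.

8c604f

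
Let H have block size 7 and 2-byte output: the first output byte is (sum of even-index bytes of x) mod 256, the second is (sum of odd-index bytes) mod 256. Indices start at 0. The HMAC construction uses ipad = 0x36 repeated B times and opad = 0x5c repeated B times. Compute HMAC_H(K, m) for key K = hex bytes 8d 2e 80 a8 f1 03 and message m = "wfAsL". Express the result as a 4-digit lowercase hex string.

Key hex bytes 8d 2e 80 a8 f1 03 is 6 bytes ≤ B = 7; zero-pad to 7 bytes: K' = 8d 2e 80 a8 f1 03 00.
K' ⊕ ipad = bb 18 b6 9e c7 35 36.  K' ⊕ opad = d1 72 dc f4 ad 5f 5c.
Inner input = (K'⊕ipad) ∥ m = bb 18 b6 9e c7 35 36 ∥ 77 66 41 73 4c.
Inner hash: even-index sum = 839 mod 256 = 71; odd-index sum = 495 mod 256 = 239 → 47 ef.
Outer input = (K'⊕opad) ∥ inner = d1 72 dc f4 ad 5f 5c ∥ 47 ef.
Outer hash (tag): even-index sum = 933 mod 256 = 165; odd-index sum = 524 mod 256 = 12 → a5 0c.

a50c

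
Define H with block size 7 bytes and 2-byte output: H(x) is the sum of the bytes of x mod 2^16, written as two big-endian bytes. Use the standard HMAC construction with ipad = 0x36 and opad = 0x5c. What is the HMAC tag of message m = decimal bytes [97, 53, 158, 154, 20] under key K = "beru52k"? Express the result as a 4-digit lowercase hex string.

Key "beru52k" = 62 65 72 75 35 32 6b is exactly B = 7 bytes: K' = 62 65 72 75 35 32 6b.
K' ⊕ ipad = 54 53 44 43 03 04 5d.  K' ⊕ opad = 3e 39 2e 29 69 6e 37.
Inner input = (K'⊕ipad) ∥ m = 54 53 44 43 03 04 5d ∥ 61 35 9e 9a 14.
Inner hash: sum = 84+83+68+67+3+4+93+97+53+158+154+20 = 884 → 03 74.
Outer input = (K'⊕opad) ∥ inner = 3e 39 2e 29 69 6e 37 ∥ 03 74.
Outer hash (tag): sum = 62+57+46+41+105+110+55+3+116 = 595 → 02 53.

0253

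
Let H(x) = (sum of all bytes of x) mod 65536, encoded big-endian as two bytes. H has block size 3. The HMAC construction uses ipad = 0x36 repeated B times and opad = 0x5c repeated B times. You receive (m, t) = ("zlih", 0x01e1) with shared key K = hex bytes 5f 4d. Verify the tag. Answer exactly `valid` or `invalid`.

invalid

Key hex bytes 5f 4d is 2 bytes ≤ B = 3; zero-pad to 3 bytes: K' = 5f 4d 00.
K' ⊕ ipad = 69 7b 36; K' ⊕ opad = 03 11 5c.
Inner hash: sum = 105+123+54+122+108+105+104 = 721 → 02 d1.
Outer hash (recomputed tag): sum = 3+17+92+2+209 = 323 → 01 43.
Recomputed tag = 0143; claimed = 01e1 → mismatch.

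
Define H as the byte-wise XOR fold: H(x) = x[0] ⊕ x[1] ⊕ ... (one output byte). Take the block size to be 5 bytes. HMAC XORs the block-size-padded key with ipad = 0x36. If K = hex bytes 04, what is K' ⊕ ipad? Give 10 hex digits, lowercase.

Key hex bytes 04 is 1 byte ≤ B = 5; zero-pad to 5 bytes: K' = 04 00 00 00 00.
XOR each byte with 0x36: 04⊕36=32, 00⊕36=36, 00⊕36=36, 00⊕36=36, 00⊕36=36.

3236363636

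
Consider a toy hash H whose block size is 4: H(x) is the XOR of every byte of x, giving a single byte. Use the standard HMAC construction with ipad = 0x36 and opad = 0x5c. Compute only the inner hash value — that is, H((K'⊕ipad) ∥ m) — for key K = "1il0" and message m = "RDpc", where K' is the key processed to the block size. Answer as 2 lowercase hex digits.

01

Key "1il0" = 31 69 6c 30 is exactly B = 4 bytes: K' = 31 69 6c 30.
K' ⊕ ipad = 07 5f 5a 06.
Inner input = 07 5f 5a 06 ∥ 52 44 70 63.
Inner hash: XOR 07⊕5f⊕5a⊕06⊕52⊕44⊕70⊕63 = 01.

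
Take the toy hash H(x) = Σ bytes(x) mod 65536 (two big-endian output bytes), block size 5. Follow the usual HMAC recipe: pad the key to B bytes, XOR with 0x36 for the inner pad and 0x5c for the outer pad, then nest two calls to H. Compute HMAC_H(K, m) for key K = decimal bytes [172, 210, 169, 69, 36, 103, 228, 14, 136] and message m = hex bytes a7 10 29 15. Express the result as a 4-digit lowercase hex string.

01ab

Key decimal bytes [172, 210, 169, 69, 36, 103, 228, 14, 136] = ac d2 a9 45 24 67 e4 0e 88 is 9 bytes > B = 5, so hash it first: H(key) = 04 71, then zero-pad to 5 bytes: K' = 04 71 00 00 00.
K' ⊕ ipad = 32 47 36 36 36.  K' ⊕ opad = 58 2d 5c 5c 5c.
Inner input = (K'⊕ipad) ∥ m = 32 47 36 36 36 ∥ a7 10 29 15.
Inner hash: sum = 50+71+54+54+54+167+16+41+21 = 528 → 02 10.
Outer input = (K'⊕opad) ∥ inner = 58 2d 5c 5c 5c ∥ 02 10.
Outer hash (tag): sum = 88+45+92+92+92+2+16 = 427 → 01 ab.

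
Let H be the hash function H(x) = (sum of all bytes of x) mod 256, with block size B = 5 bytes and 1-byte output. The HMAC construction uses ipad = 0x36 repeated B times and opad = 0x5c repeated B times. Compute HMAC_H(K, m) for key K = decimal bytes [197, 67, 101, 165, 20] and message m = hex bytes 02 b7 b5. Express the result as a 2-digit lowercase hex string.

Key decimal bytes [197, 67, 101, 165, 20] = c5 43 65 a5 14 is exactly B = 5 bytes: K' = c5 43 65 a5 14.
K' ⊕ ipad = f3 75 53 93 22.  K' ⊕ opad = 99 1f 39 f9 48.
Inner input = (K'⊕ipad) ∥ m = f3 75 53 93 22 ∥ 02 b7 b5.
Inner hash: sum = 243+117+83+147+34+2+183+181 = 990; mod 256 = 222 → de.
Outer input = (K'⊕opad) ∥ inner = 99 1f 39 f9 48 ∥ de.
Outer hash (tag): sum = 153+31+57+249+72+222 = 784; mod 256 = 16 → 10.

10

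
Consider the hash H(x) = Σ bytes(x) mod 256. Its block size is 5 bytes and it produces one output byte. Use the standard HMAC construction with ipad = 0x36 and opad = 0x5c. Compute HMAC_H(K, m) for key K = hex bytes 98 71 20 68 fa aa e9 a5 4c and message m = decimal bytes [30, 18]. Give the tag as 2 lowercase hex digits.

04

Key hex bytes 98 71 20 68 fa aa e9 a5 4c is 9 bytes > B = 5, so hash it first: H(key) = 0f, then zero-pad to 5 bytes: K' = 0f 00 00 00 00.
K' ⊕ ipad = 39 36 36 36 36.  K' ⊕ opad = 53 5c 5c 5c 5c.
Inner input = (K'⊕ipad) ∥ m = 39 36 36 36 36 ∥ 1e 12.
Inner hash: sum = 57+54+54+54+54+30+18 = 321; mod 256 = 65 → 41.
Outer input = (K'⊕opad) ∥ inner = 53 5c 5c 5c 5c ∥ 41.
Outer hash (tag): sum = 83+92+92+92+92+65 = 516; mod 256 = 4 → 04.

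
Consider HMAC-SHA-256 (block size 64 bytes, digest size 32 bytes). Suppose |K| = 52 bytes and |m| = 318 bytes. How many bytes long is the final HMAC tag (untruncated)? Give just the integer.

The tag is one SHA-256 digest: 32 bytes.

32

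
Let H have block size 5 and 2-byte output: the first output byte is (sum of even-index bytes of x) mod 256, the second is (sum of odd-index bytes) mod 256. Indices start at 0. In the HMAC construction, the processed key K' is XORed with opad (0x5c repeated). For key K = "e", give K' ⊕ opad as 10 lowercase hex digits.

395c5c5c5c

Key "e" = 65 is 1 byte ≤ B = 5; zero-pad to 5 bytes: K' = 65 00 00 00 00.
XOR each byte with 0x5c: 65⊕5c=39, 00⊕5c=5c, 00⊕5c=5c, 00⊕5c=5c, 00⊕5c=5c.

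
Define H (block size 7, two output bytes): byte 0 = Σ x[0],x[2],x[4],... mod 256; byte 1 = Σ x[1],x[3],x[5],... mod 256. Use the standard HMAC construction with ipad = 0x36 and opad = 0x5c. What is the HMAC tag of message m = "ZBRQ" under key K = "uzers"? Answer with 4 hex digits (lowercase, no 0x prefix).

Key "uzers" = 75 7a 65 72 73 is 5 bytes ≤ B = 7; zero-pad to 7 bytes: K' = 75 7a 65 72 73 00 00.
K' ⊕ ipad = 43 4c 53 44 45 36 36.  K' ⊕ opad = 29 26 39 2e 2f 5c 5c.
Inner input = (K'⊕ipad) ∥ m = 43 4c 53 44 45 36 36 ∥ 5a 42 52 51.
Inner hash: even-index sum = 420 mod 256 = 164; odd-index sum = 370 mod 256 = 114 → a4 72.
Outer input = (K'⊕opad) ∥ inner = 29 26 39 2e 2f 5c 5c ∥ a4 72.
Outer hash (tag): even-index sum = 351 mod 256 = 95; odd-index sum = 340 mod 256 = 84 → 5f 54.

5f54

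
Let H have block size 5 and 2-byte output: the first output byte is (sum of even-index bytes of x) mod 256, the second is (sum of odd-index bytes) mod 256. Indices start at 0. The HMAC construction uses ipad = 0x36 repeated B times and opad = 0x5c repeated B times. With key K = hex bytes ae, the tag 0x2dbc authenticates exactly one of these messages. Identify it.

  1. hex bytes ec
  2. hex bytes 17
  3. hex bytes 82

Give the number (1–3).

2

Key hex bytes ae is 1 byte ≤ B = 5; zero-pad to 5 bytes: K' = ae 00 00 00 00.
K' ⊕ ipad = 98 36 36 36 36; K' ⊕ opad = f2 5c 5c 5c 5c.
m1: inner = H(98 36 36 36 36 ec) = 04 58; tag = H(f2 5c 5c 5c 5c 04 58) = 02bc
m2: inner = H(98 36 36 36 36 17) = 04 83; tag = H(f2 5c 5c 5c 5c 04 83) = 2dbc ← matches
m3: inner = H(98 36 36 36 36 82) = 04 ee; tag = H(f2 5c 5c 5c 5c 04 ee) = 98bc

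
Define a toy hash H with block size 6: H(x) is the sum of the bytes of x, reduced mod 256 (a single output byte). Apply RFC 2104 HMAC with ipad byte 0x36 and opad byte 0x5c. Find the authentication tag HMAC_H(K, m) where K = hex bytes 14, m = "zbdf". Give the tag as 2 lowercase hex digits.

Key hex bytes 14 is 1 byte ≤ B = 6; zero-pad to 6 bytes: K' = 14 00 00 00 00 00.
K' ⊕ ipad = 22 36 36 36 36 36.  K' ⊕ opad = 48 5c 5c 5c 5c 5c.
Inner input = (K'⊕ipad) ∥ m = 22 36 36 36 36 36 ∥ 7a 62 64 66.
Inner hash: sum = 34+54+54+54+54+54+122+98+100+102 = 726; mod 256 = 214 → d6.
Outer input = (K'⊕opad) ∥ inner = 48 5c 5c 5c 5c 5c ∥ d6.
Outer hash (tag): sum = 72+92+92+92+92+92+214 = 746; mod 256 = 234 → ea.

ea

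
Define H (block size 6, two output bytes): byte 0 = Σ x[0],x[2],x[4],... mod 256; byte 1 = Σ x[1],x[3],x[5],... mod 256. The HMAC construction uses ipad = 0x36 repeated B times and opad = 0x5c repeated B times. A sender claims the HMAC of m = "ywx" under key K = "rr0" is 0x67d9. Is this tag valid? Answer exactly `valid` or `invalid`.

Key "rr0" = 72 72 30 is 3 bytes ≤ B = 6; zero-pad to 6 bytes: K' = 72 72 30 00 00 00.
K' ⊕ ipad = 44 44 06 36 36 36; K' ⊕ opad = 2e 2e 6c 5c 5c 5c.
Inner hash: even-index sum = 369 mod 256 = 113; odd-index sum = 295 mod 256 = 39 → 71 27.
Outer hash (recomputed tag): even-index sum = 359 mod 256 = 103; odd-index sum = 269 mod 256 = 13 → 67 0d.
Recomputed tag = 670d; claimed = 67d9 → mismatch.

invalid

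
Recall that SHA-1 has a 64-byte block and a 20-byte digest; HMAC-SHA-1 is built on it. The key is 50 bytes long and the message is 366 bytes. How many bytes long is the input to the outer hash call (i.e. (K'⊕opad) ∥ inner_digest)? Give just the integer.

84

Key is 50 ≤ 64 bytes, zero-padded: |K'| = 64.
Outer input = (K'⊕opad) ∥ H(inner) → 64 + 20 = 84 bytes.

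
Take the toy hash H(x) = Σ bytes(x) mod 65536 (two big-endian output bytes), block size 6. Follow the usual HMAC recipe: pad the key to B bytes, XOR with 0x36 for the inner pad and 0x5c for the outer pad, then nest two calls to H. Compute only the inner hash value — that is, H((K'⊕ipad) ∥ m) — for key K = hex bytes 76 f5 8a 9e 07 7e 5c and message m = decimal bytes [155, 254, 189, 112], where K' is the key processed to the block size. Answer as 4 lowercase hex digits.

0415

Key hex bytes 76 f5 8a 9e 07 7e 5c is 7 bytes > B = 6, so hash it first: H(key) = 03 74, then zero-pad to 6 bytes: K' = 03 74 00 00 00 00.
K' ⊕ ipad = 35 42 36 36 36 36.
Inner input = 35 42 36 36 36 36 ∥ 9b fe bd 70.
Inner hash: sum = 53+66+54+54+54+54+155+254+189+112 = 1045 → 04 15.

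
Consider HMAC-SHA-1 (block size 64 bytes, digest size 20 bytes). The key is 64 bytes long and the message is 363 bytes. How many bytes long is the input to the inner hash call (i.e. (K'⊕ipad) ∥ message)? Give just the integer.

427

Key is 64 ≤ 64 bytes, zero-padded: |K'| = 64.
Inner input = (K'⊕ipad) ∥ m → 64 + 363 = 427 bytes.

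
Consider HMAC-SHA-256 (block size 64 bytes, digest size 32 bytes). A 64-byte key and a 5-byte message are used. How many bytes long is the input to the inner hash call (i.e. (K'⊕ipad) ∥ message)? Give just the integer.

69

Key is 64 ≤ 64 bytes, zero-padded: |K'| = 64.
Inner input = (K'⊕ipad) ∥ m → 64 + 5 = 69 bytes.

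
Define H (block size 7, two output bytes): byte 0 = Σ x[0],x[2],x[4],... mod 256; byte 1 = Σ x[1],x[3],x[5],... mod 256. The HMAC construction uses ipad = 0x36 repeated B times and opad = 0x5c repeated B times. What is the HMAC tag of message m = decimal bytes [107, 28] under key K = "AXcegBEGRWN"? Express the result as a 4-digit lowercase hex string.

Key "AXcegBEGRWN" = 41 58 63 65 67 42 45 47 52 57 4e is 11 bytes > B = 7, so hash it first: H(key) = f0 9d, then zero-pad to 7 bytes: K' = f0 9d 00 00 00 00 00.
K' ⊕ ipad = c6 ab 36 36 36 36 36.  K' ⊕ opad = ac c1 5c 5c 5c 5c 5c.
Inner input = (K'⊕ipad) ∥ m = c6 ab 36 36 36 36 36 ∥ 6b 1c.
Inner hash: even-index sum = 388 mod 256 = 132; odd-index sum = 386 mod 256 = 130 → 84 82.
Outer input = (K'⊕opad) ∥ inner = ac c1 5c 5c 5c 5c 5c ∥ 84 82.
Outer hash (tag): even-index sum = 578 mod 256 = 66; odd-index sum = 509 mod 256 = 253 → 42 fd.

42fd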